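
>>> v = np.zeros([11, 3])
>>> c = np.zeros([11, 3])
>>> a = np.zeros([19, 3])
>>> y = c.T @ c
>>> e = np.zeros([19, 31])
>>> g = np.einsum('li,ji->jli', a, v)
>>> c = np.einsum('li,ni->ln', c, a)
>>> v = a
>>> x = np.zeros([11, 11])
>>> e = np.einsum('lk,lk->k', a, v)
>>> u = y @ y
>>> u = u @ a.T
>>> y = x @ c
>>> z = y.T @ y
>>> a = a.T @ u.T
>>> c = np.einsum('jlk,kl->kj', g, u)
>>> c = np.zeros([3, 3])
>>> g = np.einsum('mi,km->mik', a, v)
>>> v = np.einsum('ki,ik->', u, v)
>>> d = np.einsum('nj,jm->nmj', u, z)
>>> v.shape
()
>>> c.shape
(3, 3)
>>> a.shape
(3, 3)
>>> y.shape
(11, 19)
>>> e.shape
(3,)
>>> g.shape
(3, 3, 19)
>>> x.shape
(11, 11)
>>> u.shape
(3, 19)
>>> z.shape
(19, 19)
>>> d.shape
(3, 19, 19)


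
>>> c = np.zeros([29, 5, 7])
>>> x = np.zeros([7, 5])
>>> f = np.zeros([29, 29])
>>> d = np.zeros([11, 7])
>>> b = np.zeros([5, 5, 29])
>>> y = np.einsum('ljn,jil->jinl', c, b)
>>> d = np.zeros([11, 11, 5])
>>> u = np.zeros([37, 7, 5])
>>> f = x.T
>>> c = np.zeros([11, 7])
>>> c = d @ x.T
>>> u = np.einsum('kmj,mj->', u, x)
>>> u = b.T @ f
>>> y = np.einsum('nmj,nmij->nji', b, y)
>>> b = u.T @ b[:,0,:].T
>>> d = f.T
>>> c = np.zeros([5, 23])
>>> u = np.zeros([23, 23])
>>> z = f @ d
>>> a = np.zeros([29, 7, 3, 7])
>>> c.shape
(5, 23)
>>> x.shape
(7, 5)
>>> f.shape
(5, 7)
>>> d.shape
(7, 5)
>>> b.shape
(7, 5, 5)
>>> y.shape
(5, 29, 7)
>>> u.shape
(23, 23)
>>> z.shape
(5, 5)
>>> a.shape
(29, 7, 3, 7)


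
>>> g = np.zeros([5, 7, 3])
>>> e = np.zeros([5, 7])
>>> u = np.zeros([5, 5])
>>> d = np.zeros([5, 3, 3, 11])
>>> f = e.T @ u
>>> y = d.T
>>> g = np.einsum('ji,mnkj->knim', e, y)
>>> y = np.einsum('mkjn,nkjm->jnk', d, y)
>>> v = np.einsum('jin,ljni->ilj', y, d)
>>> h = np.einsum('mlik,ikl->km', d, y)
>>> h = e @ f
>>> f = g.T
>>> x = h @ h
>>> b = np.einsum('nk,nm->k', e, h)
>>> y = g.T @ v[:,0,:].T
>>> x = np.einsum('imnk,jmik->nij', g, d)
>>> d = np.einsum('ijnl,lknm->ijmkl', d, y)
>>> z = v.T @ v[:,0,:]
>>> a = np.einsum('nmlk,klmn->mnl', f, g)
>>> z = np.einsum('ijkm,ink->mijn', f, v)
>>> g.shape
(3, 3, 7, 11)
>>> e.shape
(5, 7)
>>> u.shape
(5, 5)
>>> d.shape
(5, 3, 11, 7, 11)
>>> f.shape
(11, 7, 3, 3)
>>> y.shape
(11, 7, 3, 11)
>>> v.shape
(11, 5, 3)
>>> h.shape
(5, 5)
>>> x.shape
(7, 3, 5)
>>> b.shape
(7,)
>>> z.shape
(3, 11, 7, 5)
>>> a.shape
(7, 11, 3)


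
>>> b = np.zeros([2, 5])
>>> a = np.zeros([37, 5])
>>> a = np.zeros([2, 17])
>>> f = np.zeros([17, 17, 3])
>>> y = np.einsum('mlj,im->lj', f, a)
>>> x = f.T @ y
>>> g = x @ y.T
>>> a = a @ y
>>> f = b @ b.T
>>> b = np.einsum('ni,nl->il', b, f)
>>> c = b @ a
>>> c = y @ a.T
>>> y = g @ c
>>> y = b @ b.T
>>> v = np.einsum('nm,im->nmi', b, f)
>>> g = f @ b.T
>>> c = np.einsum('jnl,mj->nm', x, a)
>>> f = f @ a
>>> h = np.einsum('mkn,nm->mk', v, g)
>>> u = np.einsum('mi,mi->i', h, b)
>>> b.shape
(5, 2)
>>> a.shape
(2, 3)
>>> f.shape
(2, 3)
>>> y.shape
(5, 5)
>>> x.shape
(3, 17, 3)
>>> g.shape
(2, 5)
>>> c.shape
(17, 2)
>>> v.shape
(5, 2, 2)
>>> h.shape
(5, 2)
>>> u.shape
(2,)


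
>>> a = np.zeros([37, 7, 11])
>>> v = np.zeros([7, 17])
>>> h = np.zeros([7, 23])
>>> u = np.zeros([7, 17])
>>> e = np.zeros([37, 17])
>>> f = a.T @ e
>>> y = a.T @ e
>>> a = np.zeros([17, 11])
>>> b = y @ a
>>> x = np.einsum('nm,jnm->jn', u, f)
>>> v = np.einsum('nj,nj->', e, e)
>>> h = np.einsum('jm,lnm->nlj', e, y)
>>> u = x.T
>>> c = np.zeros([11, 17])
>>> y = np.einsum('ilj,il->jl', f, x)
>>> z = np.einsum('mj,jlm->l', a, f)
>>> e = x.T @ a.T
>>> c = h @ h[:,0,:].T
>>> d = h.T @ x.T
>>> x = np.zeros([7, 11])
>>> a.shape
(17, 11)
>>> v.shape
()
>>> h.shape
(7, 11, 37)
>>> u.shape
(7, 11)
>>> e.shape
(7, 17)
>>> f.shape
(11, 7, 17)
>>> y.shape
(17, 7)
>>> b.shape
(11, 7, 11)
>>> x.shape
(7, 11)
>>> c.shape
(7, 11, 7)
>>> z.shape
(7,)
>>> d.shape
(37, 11, 11)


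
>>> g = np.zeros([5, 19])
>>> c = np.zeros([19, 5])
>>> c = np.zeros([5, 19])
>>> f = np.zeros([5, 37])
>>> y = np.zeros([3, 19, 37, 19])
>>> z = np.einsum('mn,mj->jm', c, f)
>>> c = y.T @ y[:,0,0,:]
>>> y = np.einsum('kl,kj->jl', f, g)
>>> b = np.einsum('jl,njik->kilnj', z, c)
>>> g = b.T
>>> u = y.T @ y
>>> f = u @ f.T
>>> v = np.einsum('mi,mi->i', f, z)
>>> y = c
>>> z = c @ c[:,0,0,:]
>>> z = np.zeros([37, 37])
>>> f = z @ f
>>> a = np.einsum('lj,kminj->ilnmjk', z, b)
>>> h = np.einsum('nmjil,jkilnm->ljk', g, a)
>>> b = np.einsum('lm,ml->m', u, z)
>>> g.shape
(37, 19, 5, 19, 19)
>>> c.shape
(19, 37, 19, 19)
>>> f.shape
(37, 5)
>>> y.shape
(19, 37, 19, 19)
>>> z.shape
(37, 37)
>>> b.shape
(37,)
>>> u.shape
(37, 37)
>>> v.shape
(5,)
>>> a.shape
(5, 37, 19, 19, 37, 19)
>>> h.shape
(19, 5, 37)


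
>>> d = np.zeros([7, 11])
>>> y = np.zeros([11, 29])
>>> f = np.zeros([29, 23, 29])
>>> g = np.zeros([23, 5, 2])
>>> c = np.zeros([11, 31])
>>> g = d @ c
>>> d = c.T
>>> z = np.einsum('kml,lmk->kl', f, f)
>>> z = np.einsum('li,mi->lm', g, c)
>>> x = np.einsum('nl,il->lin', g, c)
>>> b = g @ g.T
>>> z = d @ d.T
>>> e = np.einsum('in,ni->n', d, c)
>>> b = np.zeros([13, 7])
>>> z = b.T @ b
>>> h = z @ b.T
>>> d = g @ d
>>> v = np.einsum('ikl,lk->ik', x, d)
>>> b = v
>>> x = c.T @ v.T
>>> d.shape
(7, 11)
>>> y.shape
(11, 29)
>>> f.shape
(29, 23, 29)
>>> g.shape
(7, 31)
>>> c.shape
(11, 31)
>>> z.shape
(7, 7)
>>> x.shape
(31, 31)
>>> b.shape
(31, 11)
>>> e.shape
(11,)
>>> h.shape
(7, 13)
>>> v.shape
(31, 11)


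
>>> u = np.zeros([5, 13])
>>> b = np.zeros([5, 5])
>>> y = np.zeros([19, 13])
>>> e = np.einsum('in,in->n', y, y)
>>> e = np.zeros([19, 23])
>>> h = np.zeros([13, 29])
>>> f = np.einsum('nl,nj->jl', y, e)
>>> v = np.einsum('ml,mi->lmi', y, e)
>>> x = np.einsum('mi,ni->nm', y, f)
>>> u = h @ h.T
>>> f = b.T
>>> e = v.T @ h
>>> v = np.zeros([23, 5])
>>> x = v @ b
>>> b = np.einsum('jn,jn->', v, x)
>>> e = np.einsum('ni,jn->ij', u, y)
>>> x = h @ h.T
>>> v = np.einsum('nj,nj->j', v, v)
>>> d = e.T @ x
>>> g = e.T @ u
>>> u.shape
(13, 13)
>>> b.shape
()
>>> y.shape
(19, 13)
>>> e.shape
(13, 19)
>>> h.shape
(13, 29)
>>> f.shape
(5, 5)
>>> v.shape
(5,)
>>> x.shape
(13, 13)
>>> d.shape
(19, 13)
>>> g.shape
(19, 13)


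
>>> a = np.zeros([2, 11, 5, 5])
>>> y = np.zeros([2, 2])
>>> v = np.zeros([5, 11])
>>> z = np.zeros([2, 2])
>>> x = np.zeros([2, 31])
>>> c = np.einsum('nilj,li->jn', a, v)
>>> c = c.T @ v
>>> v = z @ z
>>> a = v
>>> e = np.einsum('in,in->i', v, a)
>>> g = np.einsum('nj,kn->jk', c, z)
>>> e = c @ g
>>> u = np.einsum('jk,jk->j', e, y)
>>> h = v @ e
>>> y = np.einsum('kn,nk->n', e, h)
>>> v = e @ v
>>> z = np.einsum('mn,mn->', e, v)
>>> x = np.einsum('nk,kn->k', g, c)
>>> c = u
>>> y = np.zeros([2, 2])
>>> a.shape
(2, 2)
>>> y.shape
(2, 2)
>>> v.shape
(2, 2)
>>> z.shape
()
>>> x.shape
(2,)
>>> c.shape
(2,)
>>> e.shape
(2, 2)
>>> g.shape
(11, 2)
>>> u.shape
(2,)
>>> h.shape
(2, 2)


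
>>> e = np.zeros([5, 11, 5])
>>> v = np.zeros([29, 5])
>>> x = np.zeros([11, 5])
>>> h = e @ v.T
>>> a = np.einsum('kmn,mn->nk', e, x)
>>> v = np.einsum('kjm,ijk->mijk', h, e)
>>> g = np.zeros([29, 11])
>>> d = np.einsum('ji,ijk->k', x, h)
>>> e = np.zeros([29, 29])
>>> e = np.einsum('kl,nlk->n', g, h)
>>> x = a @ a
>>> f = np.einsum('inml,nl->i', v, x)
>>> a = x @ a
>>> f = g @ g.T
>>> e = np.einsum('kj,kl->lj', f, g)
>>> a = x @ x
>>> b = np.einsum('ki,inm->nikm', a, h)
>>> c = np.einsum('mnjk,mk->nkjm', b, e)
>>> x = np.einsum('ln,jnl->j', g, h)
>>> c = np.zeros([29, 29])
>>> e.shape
(11, 29)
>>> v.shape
(29, 5, 11, 5)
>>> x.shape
(5,)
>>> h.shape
(5, 11, 29)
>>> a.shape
(5, 5)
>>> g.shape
(29, 11)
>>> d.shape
(29,)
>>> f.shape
(29, 29)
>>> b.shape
(11, 5, 5, 29)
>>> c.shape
(29, 29)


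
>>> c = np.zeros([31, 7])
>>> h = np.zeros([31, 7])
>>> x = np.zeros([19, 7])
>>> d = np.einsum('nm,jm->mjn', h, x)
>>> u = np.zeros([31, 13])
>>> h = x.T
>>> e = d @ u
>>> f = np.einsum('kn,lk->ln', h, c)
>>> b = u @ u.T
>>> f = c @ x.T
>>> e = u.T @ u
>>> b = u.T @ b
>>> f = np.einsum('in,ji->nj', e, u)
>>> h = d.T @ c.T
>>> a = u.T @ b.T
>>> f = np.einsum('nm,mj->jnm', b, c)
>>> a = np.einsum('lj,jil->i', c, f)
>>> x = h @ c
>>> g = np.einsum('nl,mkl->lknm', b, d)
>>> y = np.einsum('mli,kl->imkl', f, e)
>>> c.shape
(31, 7)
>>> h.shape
(31, 19, 31)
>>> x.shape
(31, 19, 7)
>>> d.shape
(7, 19, 31)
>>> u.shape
(31, 13)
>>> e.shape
(13, 13)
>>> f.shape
(7, 13, 31)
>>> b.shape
(13, 31)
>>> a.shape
(13,)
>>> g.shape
(31, 19, 13, 7)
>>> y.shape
(31, 7, 13, 13)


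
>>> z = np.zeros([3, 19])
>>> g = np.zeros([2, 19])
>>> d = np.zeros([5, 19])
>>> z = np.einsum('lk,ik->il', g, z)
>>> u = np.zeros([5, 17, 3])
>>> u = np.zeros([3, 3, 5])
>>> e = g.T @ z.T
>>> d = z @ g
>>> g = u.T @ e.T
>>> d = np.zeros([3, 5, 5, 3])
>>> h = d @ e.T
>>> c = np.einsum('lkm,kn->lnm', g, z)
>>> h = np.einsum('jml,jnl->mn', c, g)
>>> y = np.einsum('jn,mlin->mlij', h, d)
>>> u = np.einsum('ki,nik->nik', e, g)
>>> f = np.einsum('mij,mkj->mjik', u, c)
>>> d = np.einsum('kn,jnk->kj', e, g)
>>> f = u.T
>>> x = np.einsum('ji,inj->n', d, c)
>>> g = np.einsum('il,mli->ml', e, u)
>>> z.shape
(3, 2)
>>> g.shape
(5, 3)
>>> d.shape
(19, 5)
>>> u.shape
(5, 3, 19)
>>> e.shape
(19, 3)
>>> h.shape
(2, 3)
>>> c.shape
(5, 2, 19)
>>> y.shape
(3, 5, 5, 2)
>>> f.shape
(19, 3, 5)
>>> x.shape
(2,)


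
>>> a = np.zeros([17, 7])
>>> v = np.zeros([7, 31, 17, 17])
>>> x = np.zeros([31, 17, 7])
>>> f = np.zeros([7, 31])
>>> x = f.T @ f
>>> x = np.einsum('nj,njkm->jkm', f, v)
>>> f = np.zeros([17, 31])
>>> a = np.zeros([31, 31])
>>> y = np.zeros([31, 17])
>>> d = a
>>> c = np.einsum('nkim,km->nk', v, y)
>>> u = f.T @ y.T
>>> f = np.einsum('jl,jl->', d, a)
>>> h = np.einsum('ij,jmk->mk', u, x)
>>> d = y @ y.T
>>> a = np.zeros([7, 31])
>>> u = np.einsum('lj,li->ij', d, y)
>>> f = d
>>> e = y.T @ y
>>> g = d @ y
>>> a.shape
(7, 31)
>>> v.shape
(7, 31, 17, 17)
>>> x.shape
(31, 17, 17)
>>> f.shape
(31, 31)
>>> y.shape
(31, 17)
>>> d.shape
(31, 31)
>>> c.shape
(7, 31)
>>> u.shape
(17, 31)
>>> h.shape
(17, 17)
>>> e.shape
(17, 17)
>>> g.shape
(31, 17)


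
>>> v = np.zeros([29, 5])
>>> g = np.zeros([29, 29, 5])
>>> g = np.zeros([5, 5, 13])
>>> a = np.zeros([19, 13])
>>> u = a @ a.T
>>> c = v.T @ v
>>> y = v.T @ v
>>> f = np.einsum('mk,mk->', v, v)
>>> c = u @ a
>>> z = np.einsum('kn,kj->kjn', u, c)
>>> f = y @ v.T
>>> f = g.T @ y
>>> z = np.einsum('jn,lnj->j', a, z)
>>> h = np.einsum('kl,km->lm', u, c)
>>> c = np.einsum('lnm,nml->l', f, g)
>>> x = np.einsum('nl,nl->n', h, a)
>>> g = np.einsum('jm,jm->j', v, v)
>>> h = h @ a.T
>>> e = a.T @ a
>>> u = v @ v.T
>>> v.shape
(29, 5)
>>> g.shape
(29,)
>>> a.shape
(19, 13)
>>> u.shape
(29, 29)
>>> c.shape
(13,)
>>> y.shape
(5, 5)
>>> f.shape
(13, 5, 5)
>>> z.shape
(19,)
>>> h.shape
(19, 19)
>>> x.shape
(19,)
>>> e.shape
(13, 13)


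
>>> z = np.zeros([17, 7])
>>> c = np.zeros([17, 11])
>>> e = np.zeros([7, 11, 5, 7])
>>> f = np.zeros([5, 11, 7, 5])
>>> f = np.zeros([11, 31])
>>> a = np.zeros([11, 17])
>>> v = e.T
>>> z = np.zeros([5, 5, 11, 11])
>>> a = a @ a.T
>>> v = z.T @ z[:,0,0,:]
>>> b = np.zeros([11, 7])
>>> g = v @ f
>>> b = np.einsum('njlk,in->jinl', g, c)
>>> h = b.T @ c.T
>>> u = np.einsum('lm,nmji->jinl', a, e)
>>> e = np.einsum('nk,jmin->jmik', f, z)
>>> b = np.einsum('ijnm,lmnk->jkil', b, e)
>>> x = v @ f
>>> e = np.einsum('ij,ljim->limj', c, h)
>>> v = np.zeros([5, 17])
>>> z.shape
(5, 5, 11, 11)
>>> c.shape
(17, 11)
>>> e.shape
(5, 17, 17, 11)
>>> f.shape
(11, 31)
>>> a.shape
(11, 11)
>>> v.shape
(5, 17)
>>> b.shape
(17, 31, 11, 5)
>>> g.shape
(11, 11, 5, 31)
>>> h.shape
(5, 11, 17, 17)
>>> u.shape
(5, 7, 7, 11)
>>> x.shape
(11, 11, 5, 31)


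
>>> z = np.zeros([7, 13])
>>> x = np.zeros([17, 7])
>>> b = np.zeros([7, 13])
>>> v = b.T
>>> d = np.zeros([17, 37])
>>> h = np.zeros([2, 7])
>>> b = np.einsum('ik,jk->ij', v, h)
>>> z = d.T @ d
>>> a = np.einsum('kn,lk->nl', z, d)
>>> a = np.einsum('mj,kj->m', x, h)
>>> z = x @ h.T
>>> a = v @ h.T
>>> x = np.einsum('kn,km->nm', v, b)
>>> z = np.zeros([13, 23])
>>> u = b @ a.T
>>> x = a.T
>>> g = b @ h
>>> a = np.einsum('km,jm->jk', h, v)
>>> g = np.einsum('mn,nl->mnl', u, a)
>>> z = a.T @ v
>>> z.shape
(2, 7)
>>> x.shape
(2, 13)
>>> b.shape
(13, 2)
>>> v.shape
(13, 7)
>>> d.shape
(17, 37)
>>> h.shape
(2, 7)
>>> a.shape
(13, 2)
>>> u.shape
(13, 13)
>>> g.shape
(13, 13, 2)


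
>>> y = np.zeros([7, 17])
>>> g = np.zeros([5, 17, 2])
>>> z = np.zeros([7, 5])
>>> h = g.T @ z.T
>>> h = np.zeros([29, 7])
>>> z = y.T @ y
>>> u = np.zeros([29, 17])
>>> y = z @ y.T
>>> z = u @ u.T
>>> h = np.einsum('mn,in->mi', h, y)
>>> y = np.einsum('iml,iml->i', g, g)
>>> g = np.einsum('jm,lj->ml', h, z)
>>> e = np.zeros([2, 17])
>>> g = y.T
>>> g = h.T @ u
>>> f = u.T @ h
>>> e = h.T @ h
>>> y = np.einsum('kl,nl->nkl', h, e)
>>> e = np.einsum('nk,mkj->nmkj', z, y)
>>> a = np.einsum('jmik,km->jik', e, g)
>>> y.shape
(17, 29, 17)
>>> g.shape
(17, 17)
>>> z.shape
(29, 29)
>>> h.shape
(29, 17)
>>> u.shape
(29, 17)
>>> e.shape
(29, 17, 29, 17)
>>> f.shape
(17, 17)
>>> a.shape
(29, 29, 17)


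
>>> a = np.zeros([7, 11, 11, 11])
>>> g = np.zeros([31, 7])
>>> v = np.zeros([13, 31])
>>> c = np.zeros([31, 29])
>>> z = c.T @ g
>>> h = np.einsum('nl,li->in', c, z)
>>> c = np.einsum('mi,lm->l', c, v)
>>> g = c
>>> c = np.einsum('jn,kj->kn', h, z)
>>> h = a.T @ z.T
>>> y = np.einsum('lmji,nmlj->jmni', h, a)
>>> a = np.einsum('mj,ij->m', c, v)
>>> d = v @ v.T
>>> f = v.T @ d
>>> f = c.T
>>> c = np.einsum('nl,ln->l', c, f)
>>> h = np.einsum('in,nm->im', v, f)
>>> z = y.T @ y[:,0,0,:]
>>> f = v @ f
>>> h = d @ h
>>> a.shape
(29,)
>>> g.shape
(13,)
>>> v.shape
(13, 31)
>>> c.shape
(31,)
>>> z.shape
(29, 7, 11, 29)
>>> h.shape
(13, 29)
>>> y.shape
(11, 11, 7, 29)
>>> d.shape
(13, 13)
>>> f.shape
(13, 29)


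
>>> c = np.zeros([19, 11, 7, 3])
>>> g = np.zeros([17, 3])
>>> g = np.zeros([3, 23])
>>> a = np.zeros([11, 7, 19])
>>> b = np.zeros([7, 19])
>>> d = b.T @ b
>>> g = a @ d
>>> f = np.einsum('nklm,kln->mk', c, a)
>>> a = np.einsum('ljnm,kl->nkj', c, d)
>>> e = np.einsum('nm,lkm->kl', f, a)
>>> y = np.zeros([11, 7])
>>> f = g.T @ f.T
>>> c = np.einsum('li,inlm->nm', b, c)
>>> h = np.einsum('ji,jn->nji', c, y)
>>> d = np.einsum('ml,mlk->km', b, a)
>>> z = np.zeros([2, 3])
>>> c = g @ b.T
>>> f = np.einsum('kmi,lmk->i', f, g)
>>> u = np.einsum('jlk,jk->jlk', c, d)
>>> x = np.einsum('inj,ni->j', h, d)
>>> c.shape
(11, 7, 7)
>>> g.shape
(11, 7, 19)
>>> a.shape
(7, 19, 11)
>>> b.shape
(7, 19)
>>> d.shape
(11, 7)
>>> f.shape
(3,)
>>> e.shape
(19, 7)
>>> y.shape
(11, 7)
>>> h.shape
(7, 11, 3)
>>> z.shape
(2, 3)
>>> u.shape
(11, 7, 7)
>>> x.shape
(3,)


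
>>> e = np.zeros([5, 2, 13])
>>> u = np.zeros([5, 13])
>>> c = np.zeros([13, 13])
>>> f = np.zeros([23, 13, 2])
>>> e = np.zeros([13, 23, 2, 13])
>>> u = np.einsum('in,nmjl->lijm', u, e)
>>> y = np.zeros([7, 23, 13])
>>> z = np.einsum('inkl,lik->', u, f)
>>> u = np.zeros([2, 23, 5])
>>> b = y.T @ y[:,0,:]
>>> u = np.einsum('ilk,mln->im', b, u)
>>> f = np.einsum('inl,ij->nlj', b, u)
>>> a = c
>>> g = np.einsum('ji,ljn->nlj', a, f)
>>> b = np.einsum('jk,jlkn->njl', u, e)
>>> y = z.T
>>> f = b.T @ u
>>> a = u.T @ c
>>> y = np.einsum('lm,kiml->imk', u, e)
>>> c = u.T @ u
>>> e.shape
(13, 23, 2, 13)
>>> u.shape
(13, 2)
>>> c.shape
(2, 2)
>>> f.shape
(23, 13, 2)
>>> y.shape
(23, 2, 13)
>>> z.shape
()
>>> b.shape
(13, 13, 23)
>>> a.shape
(2, 13)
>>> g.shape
(2, 23, 13)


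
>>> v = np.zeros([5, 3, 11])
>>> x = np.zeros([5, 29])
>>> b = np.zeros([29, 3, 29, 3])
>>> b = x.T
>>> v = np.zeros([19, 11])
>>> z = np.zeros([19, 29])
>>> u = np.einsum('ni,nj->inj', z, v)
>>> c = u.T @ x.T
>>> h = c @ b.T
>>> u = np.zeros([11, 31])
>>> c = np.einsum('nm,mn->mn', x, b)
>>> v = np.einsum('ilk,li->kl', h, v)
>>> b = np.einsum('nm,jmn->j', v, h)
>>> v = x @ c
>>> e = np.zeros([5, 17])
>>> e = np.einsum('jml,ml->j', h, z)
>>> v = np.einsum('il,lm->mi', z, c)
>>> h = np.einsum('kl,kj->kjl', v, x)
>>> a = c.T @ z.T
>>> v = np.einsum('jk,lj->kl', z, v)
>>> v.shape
(29, 5)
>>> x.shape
(5, 29)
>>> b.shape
(11,)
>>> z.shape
(19, 29)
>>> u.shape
(11, 31)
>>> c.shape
(29, 5)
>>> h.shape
(5, 29, 19)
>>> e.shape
(11,)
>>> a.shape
(5, 19)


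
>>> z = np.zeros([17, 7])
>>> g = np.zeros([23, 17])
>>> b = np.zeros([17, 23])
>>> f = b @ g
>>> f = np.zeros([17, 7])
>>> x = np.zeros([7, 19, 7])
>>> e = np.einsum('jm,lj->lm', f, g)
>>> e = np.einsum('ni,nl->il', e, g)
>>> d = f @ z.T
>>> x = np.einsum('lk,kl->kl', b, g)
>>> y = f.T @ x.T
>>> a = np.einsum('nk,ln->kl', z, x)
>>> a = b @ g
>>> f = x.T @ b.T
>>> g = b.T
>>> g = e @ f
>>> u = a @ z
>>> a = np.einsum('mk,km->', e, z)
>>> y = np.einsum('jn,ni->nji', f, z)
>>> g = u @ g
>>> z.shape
(17, 7)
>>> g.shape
(17, 17)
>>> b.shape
(17, 23)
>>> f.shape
(17, 17)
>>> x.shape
(23, 17)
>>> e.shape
(7, 17)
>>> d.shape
(17, 17)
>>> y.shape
(17, 17, 7)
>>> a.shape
()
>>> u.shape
(17, 7)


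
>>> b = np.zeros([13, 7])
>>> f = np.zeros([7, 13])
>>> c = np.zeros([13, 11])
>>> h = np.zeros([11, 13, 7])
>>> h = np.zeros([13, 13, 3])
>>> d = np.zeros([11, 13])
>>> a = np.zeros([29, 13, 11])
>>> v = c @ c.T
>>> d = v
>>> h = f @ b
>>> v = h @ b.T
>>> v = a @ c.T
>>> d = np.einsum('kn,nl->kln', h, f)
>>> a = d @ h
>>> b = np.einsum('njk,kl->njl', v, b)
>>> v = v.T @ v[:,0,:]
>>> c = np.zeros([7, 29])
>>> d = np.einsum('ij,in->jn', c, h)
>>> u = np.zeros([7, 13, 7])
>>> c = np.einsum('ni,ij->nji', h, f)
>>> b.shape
(29, 13, 7)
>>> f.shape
(7, 13)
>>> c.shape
(7, 13, 7)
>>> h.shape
(7, 7)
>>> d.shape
(29, 7)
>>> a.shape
(7, 13, 7)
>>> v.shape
(13, 13, 13)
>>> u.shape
(7, 13, 7)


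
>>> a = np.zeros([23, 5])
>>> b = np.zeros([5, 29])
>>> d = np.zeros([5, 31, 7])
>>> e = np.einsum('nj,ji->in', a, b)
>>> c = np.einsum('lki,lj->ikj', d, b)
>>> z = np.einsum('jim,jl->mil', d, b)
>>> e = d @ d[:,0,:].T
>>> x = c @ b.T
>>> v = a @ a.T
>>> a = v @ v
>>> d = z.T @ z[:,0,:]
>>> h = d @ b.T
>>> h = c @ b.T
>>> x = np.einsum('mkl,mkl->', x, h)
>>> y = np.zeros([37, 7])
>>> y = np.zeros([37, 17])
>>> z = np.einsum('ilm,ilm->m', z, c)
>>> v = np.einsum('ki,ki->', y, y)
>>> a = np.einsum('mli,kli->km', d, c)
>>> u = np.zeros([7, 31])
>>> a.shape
(7, 29)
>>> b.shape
(5, 29)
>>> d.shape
(29, 31, 29)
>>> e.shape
(5, 31, 5)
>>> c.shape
(7, 31, 29)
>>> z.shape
(29,)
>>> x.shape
()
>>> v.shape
()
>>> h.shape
(7, 31, 5)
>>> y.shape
(37, 17)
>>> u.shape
(7, 31)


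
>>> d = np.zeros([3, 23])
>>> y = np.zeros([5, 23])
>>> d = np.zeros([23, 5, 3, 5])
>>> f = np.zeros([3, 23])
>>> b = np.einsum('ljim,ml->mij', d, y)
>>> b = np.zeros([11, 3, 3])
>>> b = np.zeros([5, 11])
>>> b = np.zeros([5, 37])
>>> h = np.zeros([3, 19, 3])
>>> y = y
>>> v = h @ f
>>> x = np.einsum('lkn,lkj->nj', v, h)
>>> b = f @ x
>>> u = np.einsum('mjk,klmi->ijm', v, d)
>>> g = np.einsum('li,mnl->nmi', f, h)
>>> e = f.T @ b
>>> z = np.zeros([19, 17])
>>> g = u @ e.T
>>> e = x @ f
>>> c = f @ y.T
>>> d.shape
(23, 5, 3, 5)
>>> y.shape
(5, 23)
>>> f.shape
(3, 23)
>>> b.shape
(3, 3)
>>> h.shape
(3, 19, 3)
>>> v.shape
(3, 19, 23)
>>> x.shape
(23, 3)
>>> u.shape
(5, 19, 3)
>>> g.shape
(5, 19, 23)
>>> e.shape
(23, 23)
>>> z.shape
(19, 17)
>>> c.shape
(3, 5)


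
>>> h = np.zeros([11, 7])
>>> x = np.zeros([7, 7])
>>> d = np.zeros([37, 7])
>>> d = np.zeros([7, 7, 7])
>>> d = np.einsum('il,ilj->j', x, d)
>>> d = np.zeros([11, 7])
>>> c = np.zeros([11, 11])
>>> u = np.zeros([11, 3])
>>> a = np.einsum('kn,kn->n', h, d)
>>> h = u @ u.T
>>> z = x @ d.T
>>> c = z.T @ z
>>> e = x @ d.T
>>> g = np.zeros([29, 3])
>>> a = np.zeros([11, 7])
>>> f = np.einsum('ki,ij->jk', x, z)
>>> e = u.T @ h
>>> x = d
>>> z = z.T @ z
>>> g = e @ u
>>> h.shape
(11, 11)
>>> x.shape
(11, 7)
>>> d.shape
(11, 7)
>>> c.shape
(11, 11)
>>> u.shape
(11, 3)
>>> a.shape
(11, 7)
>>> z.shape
(11, 11)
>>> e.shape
(3, 11)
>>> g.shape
(3, 3)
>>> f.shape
(11, 7)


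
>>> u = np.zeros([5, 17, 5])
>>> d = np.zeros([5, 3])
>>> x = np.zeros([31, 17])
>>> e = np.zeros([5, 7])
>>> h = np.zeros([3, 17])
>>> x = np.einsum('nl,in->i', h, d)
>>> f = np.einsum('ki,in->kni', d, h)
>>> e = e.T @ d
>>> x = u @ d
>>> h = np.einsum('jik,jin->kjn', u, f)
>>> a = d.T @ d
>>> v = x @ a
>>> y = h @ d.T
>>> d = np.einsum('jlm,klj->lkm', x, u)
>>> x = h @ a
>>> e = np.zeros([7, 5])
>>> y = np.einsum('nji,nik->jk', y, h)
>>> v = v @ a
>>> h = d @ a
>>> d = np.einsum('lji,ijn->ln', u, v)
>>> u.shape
(5, 17, 5)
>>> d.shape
(5, 3)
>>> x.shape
(5, 5, 3)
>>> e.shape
(7, 5)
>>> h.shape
(17, 5, 3)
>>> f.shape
(5, 17, 3)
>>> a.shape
(3, 3)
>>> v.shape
(5, 17, 3)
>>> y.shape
(5, 3)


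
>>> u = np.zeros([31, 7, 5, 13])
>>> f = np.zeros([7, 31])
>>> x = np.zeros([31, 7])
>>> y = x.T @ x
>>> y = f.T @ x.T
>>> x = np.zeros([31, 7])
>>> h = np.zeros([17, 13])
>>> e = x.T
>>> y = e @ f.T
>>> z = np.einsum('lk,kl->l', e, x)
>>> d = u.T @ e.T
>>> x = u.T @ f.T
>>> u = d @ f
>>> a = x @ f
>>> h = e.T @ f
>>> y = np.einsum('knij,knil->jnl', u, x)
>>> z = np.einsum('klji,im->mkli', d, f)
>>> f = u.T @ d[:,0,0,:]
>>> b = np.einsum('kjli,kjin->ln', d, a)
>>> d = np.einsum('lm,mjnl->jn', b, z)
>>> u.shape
(13, 5, 7, 31)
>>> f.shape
(31, 7, 5, 7)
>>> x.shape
(13, 5, 7, 7)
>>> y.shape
(31, 5, 7)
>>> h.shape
(31, 31)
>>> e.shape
(7, 31)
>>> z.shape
(31, 13, 5, 7)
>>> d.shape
(13, 5)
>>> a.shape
(13, 5, 7, 31)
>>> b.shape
(7, 31)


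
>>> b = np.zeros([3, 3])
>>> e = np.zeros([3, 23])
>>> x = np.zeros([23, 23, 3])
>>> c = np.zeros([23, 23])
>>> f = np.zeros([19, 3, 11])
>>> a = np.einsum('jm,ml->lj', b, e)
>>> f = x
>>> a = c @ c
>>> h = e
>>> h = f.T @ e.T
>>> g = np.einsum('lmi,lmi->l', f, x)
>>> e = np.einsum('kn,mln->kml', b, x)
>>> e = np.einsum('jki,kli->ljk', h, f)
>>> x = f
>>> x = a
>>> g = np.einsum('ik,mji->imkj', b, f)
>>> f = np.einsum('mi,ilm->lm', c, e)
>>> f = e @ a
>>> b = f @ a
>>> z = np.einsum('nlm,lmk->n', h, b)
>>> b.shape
(23, 3, 23)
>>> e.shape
(23, 3, 23)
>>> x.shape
(23, 23)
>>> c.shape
(23, 23)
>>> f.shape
(23, 3, 23)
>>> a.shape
(23, 23)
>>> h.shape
(3, 23, 3)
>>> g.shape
(3, 23, 3, 23)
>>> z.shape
(3,)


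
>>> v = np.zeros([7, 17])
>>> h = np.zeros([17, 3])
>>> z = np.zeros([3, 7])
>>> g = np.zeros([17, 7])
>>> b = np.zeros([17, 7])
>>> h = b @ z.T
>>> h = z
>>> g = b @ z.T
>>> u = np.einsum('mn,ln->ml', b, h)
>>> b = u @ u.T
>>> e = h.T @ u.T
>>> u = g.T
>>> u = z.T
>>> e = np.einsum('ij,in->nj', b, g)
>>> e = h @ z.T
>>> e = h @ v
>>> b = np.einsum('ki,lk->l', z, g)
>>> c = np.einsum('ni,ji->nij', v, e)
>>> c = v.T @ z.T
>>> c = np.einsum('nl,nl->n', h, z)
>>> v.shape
(7, 17)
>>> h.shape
(3, 7)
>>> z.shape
(3, 7)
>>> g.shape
(17, 3)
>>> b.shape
(17,)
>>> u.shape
(7, 3)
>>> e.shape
(3, 17)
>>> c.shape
(3,)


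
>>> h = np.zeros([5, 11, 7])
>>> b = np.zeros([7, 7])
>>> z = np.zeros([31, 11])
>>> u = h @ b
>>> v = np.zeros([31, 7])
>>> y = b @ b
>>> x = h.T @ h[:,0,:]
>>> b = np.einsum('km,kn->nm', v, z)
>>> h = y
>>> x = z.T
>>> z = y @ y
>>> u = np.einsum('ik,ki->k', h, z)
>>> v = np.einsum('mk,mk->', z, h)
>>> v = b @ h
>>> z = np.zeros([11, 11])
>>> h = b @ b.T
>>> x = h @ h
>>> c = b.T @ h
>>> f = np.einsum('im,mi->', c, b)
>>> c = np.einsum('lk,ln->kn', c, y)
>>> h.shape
(11, 11)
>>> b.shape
(11, 7)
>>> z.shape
(11, 11)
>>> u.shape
(7,)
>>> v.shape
(11, 7)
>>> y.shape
(7, 7)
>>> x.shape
(11, 11)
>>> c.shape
(11, 7)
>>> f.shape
()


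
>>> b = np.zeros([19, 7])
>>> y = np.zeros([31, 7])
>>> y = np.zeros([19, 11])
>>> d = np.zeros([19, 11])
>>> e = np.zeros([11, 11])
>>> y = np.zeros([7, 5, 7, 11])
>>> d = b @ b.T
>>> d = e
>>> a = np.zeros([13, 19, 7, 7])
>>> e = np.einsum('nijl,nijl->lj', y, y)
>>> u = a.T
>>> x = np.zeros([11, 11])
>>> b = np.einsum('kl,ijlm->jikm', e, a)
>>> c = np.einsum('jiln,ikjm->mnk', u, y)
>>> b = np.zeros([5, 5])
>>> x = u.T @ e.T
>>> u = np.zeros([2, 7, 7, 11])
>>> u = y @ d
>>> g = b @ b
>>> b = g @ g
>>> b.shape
(5, 5)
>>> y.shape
(7, 5, 7, 11)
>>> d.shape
(11, 11)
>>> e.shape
(11, 7)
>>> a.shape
(13, 19, 7, 7)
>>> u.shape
(7, 5, 7, 11)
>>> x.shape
(13, 19, 7, 11)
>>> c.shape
(11, 13, 5)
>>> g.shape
(5, 5)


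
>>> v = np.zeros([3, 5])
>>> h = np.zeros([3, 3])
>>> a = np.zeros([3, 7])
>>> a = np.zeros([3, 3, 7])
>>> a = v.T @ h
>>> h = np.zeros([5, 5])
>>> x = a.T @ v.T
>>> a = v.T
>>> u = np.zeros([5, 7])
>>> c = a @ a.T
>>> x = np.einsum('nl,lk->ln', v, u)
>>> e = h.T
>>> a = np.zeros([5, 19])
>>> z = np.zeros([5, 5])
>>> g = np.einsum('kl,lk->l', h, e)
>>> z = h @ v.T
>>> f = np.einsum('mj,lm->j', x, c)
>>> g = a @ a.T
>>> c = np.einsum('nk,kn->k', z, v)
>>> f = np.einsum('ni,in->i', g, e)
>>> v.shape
(3, 5)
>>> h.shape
(5, 5)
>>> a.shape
(5, 19)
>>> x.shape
(5, 3)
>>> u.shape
(5, 7)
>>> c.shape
(3,)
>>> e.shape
(5, 5)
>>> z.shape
(5, 3)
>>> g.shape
(5, 5)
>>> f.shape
(5,)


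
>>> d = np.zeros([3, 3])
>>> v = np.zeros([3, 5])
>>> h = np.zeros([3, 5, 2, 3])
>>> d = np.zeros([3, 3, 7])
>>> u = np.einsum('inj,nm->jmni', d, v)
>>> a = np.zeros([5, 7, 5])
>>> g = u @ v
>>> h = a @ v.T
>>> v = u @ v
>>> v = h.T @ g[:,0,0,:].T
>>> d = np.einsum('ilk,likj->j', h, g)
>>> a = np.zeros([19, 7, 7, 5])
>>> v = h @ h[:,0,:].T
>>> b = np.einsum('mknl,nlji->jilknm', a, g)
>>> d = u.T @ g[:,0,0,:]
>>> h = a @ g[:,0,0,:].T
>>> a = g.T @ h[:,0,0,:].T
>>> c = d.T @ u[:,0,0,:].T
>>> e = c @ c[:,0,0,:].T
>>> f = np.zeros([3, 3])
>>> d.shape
(3, 3, 5, 5)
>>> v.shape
(5, 7, 5)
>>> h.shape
(19, 7, 7, 7)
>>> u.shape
(7, 5, 3, 3)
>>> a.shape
(5, 3, 5, 19)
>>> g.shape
(7, 5, 3, 5)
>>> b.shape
(3, 5, 5, 7, 7, 19)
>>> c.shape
(5, 5, 3, 7)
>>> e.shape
(5, 5, 3, 5)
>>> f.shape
(3, 3)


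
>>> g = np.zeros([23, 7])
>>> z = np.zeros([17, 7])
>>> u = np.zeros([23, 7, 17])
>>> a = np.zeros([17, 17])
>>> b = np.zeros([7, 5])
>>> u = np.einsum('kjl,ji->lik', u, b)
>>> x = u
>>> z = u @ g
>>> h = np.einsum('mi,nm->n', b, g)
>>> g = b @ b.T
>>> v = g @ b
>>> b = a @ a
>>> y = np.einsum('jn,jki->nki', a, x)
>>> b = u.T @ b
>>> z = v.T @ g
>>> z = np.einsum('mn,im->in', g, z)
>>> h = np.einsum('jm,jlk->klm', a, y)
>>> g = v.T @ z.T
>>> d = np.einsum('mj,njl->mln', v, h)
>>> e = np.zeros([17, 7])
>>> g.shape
(5, 5)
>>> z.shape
(5, 7)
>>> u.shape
(17, 5, 23)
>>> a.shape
(17, 17)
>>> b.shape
(23, 5, 17)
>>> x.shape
(17, 5, 23)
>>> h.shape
(23, 5, 17)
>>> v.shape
(7, 5)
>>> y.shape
(17, 5, 23)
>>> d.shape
(7, 17, 23)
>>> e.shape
(17, 7)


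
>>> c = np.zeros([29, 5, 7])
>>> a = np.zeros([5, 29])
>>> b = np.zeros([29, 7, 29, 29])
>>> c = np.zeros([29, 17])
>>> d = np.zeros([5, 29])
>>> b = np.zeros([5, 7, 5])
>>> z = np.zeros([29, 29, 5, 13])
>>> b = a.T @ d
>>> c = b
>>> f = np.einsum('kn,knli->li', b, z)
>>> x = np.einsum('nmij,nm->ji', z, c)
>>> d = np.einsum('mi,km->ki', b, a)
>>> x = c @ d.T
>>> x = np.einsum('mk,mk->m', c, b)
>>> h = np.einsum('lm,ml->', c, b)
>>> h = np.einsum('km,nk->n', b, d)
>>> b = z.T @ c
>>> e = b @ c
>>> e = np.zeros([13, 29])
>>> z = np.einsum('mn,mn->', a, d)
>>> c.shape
(29, 29)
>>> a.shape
(5, 29)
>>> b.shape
(13, 5, 29, 29)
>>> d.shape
(5, 29)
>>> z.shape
()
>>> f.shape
(5, 13)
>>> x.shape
(29,)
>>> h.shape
(5,)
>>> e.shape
(13, 29)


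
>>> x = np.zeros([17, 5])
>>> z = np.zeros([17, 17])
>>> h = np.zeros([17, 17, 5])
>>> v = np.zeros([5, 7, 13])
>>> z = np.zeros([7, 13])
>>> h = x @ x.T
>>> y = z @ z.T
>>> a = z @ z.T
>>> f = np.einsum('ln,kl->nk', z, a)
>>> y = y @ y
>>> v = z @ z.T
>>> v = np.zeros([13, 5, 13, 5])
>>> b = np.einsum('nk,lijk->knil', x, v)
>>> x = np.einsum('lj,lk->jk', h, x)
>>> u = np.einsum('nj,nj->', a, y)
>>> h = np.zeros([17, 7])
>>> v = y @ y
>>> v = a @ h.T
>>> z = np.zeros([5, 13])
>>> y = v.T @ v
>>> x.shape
(17, 5)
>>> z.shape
(5, 13)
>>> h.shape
(17, 7)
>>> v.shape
(7, 17)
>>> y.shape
(17, 17)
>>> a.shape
(7, 7)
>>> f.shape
(13, 7)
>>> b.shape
(5, 17, 5, 13)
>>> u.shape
()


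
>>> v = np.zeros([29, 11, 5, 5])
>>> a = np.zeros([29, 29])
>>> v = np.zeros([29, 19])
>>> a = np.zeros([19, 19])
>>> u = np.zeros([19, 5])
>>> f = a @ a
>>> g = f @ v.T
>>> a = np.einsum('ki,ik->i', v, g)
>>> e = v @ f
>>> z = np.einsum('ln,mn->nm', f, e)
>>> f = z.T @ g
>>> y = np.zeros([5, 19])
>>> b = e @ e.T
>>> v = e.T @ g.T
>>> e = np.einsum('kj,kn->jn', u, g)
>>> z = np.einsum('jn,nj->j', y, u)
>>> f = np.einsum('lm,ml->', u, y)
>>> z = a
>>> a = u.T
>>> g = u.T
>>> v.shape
(19, 19)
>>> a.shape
(5, 19)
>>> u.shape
(19, 5)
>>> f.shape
()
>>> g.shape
(5, 19)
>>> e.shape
(5, 29)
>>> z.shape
(19,)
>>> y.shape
(5, 19)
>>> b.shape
(29, 29)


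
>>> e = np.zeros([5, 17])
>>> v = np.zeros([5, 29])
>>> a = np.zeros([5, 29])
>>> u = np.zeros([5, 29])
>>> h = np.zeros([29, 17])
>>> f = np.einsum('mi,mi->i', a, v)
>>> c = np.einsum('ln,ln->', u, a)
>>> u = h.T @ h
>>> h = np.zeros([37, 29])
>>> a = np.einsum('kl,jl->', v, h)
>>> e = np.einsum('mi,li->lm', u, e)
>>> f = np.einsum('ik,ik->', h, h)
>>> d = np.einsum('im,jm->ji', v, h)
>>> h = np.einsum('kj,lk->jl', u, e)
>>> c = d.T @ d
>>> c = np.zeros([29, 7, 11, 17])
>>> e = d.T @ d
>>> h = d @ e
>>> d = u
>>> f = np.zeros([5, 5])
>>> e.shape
(5, 5)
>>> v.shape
(5, 29)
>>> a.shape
()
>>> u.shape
(17, 17)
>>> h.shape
(37, 5)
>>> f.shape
(5, 5)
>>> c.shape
(29, 7, 11, 17)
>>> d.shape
(17, 17)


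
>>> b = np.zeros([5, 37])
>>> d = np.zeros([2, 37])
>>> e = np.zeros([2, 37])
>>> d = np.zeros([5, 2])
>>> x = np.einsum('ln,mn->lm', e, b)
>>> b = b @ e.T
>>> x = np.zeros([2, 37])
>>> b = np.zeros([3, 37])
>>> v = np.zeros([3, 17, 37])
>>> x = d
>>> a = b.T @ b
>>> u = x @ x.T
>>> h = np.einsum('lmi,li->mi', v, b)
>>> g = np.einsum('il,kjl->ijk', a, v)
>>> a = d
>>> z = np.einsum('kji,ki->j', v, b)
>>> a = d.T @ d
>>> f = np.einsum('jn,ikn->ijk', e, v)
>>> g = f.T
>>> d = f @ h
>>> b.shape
(3, 37)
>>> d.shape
(3, 2, 37)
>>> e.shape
(2, 37)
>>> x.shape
(5, 2)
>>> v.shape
(3, 17, 37)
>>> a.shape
(2, 2)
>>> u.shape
(5, 5)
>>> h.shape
(17, 37)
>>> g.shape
(17, 2, 3)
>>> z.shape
(17,)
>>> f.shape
(3, 2, 17)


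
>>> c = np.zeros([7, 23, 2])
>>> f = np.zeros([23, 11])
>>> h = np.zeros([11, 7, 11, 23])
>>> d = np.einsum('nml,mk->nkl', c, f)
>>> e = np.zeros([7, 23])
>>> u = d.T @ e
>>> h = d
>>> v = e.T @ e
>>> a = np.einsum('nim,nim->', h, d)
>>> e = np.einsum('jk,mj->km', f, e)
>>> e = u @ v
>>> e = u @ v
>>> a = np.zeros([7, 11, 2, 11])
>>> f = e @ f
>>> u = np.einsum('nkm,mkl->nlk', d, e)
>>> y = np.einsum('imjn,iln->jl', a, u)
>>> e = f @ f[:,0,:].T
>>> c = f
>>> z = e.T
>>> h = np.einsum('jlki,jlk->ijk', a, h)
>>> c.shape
(2, 11, 11)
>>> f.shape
(2, 11, 11)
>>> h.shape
(11, 7, 2)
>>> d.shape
(7, 11, 2)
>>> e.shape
(2, 11, 2)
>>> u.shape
(7, 23, 11)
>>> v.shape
(23, 23)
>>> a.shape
(7, 11, 2, 11)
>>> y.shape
(2, 23)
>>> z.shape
(2, 11, 2)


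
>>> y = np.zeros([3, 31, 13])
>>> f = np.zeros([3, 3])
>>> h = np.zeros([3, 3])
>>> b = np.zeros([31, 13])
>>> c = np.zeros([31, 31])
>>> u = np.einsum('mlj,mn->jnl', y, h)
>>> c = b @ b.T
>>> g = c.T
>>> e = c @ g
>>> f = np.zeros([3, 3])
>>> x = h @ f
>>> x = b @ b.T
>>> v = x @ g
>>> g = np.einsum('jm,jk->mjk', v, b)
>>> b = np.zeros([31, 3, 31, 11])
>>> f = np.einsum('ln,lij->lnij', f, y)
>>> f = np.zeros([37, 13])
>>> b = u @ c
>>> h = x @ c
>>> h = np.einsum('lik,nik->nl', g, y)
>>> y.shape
(3, 31, 13)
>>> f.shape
(37, 13)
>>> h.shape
(3, 31)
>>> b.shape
(13, 3, 31)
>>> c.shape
(31, 31)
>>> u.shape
(13, 3, 31)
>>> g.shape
(31, 31, 13)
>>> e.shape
(31, 31)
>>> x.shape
(31, 31)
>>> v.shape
(31, 31)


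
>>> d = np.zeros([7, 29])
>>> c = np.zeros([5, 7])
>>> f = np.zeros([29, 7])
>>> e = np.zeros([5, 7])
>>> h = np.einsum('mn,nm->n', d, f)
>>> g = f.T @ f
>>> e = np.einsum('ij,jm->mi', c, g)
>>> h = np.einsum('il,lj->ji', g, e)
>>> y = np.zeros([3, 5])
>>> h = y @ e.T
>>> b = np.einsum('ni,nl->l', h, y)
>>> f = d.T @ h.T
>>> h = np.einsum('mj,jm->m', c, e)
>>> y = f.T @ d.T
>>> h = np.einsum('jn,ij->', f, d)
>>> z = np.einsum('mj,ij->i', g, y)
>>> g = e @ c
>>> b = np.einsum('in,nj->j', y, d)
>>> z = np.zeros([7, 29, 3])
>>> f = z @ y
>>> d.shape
(7, 29)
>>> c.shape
(5, 7)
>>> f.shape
(7, 29, 7)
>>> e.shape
(7, 5)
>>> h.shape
()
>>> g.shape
(7, 7)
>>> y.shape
(3, 7)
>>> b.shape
(29,)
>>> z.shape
(7, 29, 3)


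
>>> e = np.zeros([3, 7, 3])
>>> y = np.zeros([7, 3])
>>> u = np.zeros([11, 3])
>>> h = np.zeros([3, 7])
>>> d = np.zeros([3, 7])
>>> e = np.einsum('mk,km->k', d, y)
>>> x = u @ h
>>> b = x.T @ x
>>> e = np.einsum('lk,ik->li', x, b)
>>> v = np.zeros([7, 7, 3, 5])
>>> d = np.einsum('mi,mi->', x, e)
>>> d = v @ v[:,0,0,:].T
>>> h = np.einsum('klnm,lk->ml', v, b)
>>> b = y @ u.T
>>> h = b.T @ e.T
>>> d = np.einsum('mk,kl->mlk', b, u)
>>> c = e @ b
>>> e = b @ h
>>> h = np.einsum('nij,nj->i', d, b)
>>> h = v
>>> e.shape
(7, 11)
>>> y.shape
(7, 3)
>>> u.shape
(11, 3)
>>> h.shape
(7, 7, 3, 5)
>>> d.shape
(7, 3, 11)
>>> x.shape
(11, 7)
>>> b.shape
(7, 11)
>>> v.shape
(7, 7, 3, 5)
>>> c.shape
(11, 11)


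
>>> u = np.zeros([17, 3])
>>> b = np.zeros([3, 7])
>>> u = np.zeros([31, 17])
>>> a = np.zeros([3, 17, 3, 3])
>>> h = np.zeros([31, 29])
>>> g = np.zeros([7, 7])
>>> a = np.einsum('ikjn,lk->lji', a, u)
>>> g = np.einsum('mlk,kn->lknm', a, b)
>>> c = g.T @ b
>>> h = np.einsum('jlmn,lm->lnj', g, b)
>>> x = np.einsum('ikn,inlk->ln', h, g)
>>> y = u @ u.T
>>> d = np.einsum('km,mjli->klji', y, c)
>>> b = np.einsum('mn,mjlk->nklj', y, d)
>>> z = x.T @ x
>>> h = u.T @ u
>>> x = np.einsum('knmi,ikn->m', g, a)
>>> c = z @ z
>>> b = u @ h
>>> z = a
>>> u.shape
(31, 17)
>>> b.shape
(31, 17)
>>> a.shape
(31, 3, 3)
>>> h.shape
(17, 17)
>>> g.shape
(3, 3, 7, 31)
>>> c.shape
(3, 3)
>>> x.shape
(7,)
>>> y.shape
(31, 31)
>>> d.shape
(31, 3, 7, 7)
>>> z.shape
(31, 3, 3)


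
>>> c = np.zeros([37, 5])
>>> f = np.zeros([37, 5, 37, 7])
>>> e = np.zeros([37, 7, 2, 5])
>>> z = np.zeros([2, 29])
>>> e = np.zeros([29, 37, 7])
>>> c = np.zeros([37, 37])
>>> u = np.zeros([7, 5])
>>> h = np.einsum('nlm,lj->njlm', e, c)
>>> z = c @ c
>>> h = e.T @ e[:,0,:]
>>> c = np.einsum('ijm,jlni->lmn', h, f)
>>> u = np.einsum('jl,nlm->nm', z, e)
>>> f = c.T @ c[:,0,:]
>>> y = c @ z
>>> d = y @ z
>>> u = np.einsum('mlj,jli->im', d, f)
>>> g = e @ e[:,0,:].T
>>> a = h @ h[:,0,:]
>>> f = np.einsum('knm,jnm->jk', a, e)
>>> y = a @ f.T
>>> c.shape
(5, 7, 37)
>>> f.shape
(29, 7)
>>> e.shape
(29, 37, 7)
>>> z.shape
(37, 37)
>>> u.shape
(37, 5)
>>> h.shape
(7, 37, 7)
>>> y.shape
(7, 37, 29)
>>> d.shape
(5, 7, 37)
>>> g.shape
(29, 37, 29)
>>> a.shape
(7, 37, 7)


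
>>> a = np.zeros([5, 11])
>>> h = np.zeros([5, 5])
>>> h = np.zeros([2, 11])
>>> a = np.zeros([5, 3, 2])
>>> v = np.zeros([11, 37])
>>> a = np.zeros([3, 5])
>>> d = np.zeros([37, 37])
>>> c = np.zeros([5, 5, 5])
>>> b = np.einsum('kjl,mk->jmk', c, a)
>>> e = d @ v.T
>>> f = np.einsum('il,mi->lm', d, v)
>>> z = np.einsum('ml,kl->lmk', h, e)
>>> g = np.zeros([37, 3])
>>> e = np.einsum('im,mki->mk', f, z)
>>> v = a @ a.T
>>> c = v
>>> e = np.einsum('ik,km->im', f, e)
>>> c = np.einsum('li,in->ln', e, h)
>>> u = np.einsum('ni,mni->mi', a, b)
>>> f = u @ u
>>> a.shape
(3, 5)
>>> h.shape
(2, 11)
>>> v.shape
(3, 3)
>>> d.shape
(37, 37)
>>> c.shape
(37, 11)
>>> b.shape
(5, 3, 5)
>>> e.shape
(37, 2)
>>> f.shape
(5, 5)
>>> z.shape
(11, 2, 37)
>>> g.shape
(37, 3)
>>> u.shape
(5, 5)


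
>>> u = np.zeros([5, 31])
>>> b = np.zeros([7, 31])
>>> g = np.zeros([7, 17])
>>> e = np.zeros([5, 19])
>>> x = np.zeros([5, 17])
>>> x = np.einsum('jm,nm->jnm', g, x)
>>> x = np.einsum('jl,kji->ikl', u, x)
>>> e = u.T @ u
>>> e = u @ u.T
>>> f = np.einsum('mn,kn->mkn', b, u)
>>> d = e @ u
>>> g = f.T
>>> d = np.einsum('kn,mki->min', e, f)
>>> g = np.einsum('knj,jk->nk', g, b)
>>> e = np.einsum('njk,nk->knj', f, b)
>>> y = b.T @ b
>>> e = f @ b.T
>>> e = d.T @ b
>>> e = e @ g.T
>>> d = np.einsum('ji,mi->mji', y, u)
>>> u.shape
(5, 31)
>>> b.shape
(7, 31)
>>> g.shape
(5, 31)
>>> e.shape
(5, 31, 5)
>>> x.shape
(17, 7, 31)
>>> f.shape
(7, 5, 31)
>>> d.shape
(5, 31, 31)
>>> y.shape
(31, 31)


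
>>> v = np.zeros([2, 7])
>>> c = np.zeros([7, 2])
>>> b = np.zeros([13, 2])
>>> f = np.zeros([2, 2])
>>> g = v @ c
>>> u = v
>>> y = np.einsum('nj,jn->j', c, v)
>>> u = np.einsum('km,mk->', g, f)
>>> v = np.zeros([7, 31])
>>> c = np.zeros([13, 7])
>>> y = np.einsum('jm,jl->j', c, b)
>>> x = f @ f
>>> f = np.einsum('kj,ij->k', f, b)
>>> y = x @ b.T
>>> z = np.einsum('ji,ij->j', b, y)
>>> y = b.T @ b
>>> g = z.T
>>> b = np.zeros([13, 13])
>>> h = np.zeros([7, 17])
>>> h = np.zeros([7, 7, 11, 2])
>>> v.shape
(7, 31)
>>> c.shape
(13, 7)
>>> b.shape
(13, 13)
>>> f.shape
(2,)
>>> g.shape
(13,)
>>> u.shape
()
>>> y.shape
(2, 2)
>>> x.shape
(2, 2)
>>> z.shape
(13,)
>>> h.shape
(7, 7, 11, 2)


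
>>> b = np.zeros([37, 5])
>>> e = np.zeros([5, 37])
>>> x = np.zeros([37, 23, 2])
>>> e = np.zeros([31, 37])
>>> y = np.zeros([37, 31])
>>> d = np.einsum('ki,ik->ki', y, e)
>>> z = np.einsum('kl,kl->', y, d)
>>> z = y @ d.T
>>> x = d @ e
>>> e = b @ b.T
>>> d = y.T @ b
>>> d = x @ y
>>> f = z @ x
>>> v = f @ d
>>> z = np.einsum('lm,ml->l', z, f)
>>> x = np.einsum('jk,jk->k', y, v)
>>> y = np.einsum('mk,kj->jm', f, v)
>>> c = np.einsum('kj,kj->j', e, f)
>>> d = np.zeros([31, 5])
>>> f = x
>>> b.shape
(37, 5)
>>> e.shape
(37, 37)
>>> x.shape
(31,)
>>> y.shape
(31, 37)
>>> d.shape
(31, 5)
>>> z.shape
(37,)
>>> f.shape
(31,)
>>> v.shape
(37, 31)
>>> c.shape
(37,)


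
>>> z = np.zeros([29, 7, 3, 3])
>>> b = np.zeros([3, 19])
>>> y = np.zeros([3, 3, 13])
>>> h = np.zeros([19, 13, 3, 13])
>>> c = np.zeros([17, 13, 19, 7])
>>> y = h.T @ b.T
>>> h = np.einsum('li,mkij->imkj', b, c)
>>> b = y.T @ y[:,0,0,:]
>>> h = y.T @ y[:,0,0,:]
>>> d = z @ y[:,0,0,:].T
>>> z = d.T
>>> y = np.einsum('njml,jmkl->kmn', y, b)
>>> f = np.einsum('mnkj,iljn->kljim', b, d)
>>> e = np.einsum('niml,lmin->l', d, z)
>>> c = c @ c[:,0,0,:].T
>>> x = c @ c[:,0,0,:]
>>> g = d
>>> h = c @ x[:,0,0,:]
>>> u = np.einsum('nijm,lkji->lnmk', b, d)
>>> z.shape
(13, 3, 7, 29)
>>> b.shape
(3, 13, 3, 3)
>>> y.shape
(3, 13, 13)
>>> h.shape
(17, 13, 19, 17)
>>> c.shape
(17, 13, 19, 17)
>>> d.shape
(29, 7, 3, 13)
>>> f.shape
(3, 7, 3, 29, 3)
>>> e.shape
(13,)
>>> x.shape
(17, 13, 19, 17)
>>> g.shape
(29, 7, 3, 13)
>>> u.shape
(29, 3, 3, 7)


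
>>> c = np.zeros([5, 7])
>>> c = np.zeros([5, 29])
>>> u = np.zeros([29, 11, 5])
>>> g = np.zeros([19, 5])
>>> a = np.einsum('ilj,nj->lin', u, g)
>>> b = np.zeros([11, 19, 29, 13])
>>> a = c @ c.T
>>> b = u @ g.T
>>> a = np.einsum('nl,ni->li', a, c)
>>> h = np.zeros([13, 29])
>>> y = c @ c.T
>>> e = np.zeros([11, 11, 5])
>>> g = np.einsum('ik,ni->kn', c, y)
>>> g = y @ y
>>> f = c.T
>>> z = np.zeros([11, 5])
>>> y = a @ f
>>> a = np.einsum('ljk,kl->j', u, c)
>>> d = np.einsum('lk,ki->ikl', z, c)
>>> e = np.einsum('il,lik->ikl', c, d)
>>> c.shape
(5, 29)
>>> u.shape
(29, 11, 5)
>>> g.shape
(5, 5)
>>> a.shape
(11,)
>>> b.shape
(29, 11, 19)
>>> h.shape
(13, 29)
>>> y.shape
(5, 5)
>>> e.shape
(5, 11, 29)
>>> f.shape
(29, 5)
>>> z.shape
(11, 5)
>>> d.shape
(29, 5, 11)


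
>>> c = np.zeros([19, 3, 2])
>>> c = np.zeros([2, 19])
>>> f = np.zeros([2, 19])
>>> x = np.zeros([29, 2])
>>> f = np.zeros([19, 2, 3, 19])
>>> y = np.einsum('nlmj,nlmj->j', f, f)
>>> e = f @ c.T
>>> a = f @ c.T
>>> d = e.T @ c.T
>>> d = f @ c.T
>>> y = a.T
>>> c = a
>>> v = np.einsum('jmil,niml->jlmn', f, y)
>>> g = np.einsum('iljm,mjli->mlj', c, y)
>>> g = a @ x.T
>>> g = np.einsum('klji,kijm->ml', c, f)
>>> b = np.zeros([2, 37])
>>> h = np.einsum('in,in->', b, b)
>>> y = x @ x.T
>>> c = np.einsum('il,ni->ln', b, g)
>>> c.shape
(37, 19)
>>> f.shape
(19, 2, 3, 19)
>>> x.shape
(29, 2)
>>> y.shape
(29, 29)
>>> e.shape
(19, 2, 3, 2)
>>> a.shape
(19, 2, 3, 2)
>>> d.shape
(19, 2, 3, 2)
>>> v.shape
(19, 19, 2, 2)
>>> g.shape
(19, 2)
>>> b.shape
(2, 37)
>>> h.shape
()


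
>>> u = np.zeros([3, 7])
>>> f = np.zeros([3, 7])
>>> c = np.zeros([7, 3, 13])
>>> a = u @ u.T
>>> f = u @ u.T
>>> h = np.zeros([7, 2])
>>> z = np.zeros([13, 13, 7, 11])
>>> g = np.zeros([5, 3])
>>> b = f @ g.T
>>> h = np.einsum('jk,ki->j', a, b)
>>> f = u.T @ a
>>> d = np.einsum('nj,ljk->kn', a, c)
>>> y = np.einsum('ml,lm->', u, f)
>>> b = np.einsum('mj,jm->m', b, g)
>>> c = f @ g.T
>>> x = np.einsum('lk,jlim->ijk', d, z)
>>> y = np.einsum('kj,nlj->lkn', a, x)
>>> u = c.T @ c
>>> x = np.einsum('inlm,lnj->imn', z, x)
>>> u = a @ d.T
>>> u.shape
(3, 13)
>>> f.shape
(7, 3)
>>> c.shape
(7, 5)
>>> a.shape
(3, 3)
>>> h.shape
(3,)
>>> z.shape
(13, 13, 7, 11)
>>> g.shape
(5, 3)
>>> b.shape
(3,)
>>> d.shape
(13, 3)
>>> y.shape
(13, 3, 7)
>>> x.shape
(13, 11, 13)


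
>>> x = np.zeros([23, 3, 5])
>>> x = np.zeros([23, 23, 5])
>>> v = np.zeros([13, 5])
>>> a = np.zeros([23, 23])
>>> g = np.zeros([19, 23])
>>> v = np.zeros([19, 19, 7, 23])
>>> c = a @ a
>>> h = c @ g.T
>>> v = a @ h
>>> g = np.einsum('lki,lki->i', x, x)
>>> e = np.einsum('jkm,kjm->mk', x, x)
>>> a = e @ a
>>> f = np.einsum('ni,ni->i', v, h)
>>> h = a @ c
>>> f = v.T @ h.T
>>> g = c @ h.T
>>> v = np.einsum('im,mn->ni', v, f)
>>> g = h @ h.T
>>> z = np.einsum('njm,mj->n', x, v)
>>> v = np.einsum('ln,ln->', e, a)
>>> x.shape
(23, 23, 5)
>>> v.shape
()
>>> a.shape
(5, 23)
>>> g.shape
(5, 5)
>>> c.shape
(23, 23)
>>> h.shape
(5, 23)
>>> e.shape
(5, 23)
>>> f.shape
(19, 5)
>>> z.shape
(23,)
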